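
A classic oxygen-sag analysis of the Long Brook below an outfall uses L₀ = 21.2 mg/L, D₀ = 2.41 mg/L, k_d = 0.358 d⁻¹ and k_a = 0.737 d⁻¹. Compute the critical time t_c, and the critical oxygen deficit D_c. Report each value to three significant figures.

With k_a/k_d = 2.059 and 1 − D₀(k_a−k_d)/(k_d L₀) = 0.8797,
t_c = ln(2.059 × 0.8797) / (0.737 − 0.358) = ln(1.811) / 0.3790 = 0.5938/0.3790 = 1.567 d.
D_c = (k_d/k_a) L₀ e^(−k_d t_c) = (0.358/0.737) × 21.2 × e^(−0.358×1.567) = 0.4858 × 21.2 × 0.5707 = 5.877 mg/L.

t_c ≈ 1.57 d; D_c ≈ 5.88 mg/L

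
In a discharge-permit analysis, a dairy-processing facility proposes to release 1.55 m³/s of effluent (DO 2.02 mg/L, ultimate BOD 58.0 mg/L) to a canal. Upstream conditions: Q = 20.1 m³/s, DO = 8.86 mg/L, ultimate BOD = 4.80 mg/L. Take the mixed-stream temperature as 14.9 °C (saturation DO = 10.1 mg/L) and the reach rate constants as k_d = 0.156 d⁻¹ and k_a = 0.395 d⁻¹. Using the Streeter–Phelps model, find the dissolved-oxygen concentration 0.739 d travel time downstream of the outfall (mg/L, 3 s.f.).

Mixed DO = (20.1×8.86 + 1.55×2.02)/(20.1+1.55) = 181.2/21.65 = 8.370 mg/L.
Mixed L₀ = (20.1×4.80 + 1.55×58.0)/(21.65) = 186.4/21.65 = 8.609 mg/L.
Initial deficit D₀ = C_s − DO₀ = 10.1 − 8.370 = 1.730 mg/L.
D(0.739) = [0.156×8.609/(0.395−0.156)](e^(−0.156×0.739) − e^(−0.395×0.739)) + 1.730 e^(−0.395×0.739)
= 5.619 × (0.8911 − 0.7468) + 1.730 × 0.7468 = 2.102 mg/L.
DO = 10.1 − 2.102 = 7.998 mg/L.

DO ≈ 8.00 mg/L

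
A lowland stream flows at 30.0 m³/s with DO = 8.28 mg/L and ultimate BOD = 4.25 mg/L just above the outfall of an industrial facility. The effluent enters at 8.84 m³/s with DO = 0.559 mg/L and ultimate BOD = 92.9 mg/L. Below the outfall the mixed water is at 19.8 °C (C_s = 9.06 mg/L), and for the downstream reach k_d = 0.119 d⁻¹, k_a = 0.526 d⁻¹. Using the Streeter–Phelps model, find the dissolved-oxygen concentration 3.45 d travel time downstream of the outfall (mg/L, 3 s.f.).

DO ≈ 5.07 mg/L

Mixed DO = (30.0×8.28 + 8.84×0.559)/(30.0+8.84) = 253.3/38.84 = 6.523 mg/L.
Mixed L₀ = (30.0×4.25 + 8.84×92.9)/(38.84) = 948.7/38.84 = 24.43 mg/L.
Initial deficit D₀ = C_s − DO₀ = 9.06 − 6.523 = 2.537 mg/L.
D(3.45) = [0.119×24.43/(0.526−0.119)](e^(−0.119×3.45) − e^(−0.526×3.45)) + 2.537 e^(−0.526×3.45)
= 7.142 × (0.6633 − 0.1629) + 2.537 × 0.1629 = 3.987 mg/L.
DO = 9.06 − 3.987 = 5.073 mg/L.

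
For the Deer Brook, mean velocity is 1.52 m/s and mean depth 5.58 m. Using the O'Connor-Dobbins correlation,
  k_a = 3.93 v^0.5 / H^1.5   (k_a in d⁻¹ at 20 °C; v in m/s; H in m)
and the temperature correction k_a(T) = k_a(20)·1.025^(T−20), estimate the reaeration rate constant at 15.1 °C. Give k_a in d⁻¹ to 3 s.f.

k_a ≈ 0.326 d⁻¹

k_a(20) = 3.93 × 1.52^0.5 / 5.58^1.5 = 3.93 × 1.233 / 13.18 = 0.3676 d⁻¹.
k_a(15.1) = 0.3676 × 1.025^(15.1−20) = 0.3676 × 0.8860 = 0.3257 d⁻¹.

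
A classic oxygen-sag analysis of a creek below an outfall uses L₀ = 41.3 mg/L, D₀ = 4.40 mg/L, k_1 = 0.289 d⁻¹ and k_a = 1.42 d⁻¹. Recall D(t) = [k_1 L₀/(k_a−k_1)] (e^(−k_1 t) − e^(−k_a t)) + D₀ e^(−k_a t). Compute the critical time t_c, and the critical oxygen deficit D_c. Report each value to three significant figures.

With k_a/k_1 = 4.913 and 1 − D₀(k_a−k_1)/(k_1 L₀) = 0.5831,
t_c = ln(4.913 × 0.5831) / (1.42 − 0.289) = ln(2.865) / 1.131 = 1.053/1.131 = 0.9306 d.
D_c = (k_1/k_a) L₀ e^(−k_1 t_c) = (0.289/1.42) × 41.3 × e^(−0.289×0.9306) = 0.2035 × 41.3 × 0.7642 = 6.423 mg/L.

t_c ≈ 0.931 d; D_c ≈ 6.42 mg/L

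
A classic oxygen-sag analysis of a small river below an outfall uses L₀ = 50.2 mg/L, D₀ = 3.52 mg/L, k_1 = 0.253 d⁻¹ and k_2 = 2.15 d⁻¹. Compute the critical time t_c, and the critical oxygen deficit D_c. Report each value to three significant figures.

t_c ≈ 0.735 d; D_c ≈ 4.91 mg/L

With k_2/k_1 = 8.498 and 1 − D₀(k_2−k_1)/(k_1 L₀) = 0.4742,
t_c = ln(8.498 × 0.4742) / (2.15 − 0.253) = ln(4.030) / 1.897 = 1.394/1.897 = 0.7347 d.
L(t_c) = L₀ e^(−k_1 t_c) = 50.2 × 0.8304 = 41.68 mg/L, and at the critical point k_2 D_c = k_1 L, so D_c = (0.253/2.15) × 41.68 = 4.905 mg/L.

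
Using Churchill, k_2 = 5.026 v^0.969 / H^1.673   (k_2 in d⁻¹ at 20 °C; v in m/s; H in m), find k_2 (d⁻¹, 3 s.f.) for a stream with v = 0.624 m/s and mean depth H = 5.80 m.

k_2 ≈ 0.168 d⁻¹

k_2 = 5.026 × 0.624^0.969 / 5.80^1.673 = 5.026 × 0.6332 / 18.93 = 0.1681 d⁻¹.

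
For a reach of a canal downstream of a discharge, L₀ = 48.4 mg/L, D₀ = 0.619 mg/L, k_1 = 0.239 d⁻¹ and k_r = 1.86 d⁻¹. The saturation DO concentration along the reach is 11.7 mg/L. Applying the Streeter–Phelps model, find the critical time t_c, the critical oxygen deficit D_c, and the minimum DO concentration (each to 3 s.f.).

t_c ≈ 1.21 d; D_c ≈ 4.66 mg/L; min DO ≈ 7.04 mg/L

At the critical point dD/dt = 0, so k_1 L₀ e^(−k_1 t) = k_r D. Substituting D(t) from the Streeter–Phelps equation and solving for t gives
t_c = ln[(k_r/k_1)(1 − D₀(k_r−k_1)/(k_1 L₀))] / (k_r−k_1).
Here k_r−k_1 = 1.621 d⁻¹ and 1 − D₀(k_r−k_1)/(k_1 L₀) = 1 − 0.619×1.621/(0.239×48.4) = 0.9133, so
t_c = ln(7.782 × 0.9133) / 1.621 = 1.961 / 1.621 = 1.210 d.
L(t_c) = L₀ e^(−k_1 t_c) = 48.4 × 0.7489 = 36.25 mg/L, and at the critical point k_r D_c = k_1 L, so D_c = (0.239/1.86) × 36.25 = 4.658 mg/L.
Minimum DO = C_s − D_c = 11.7 − 4.658 = 7.042 mg/L.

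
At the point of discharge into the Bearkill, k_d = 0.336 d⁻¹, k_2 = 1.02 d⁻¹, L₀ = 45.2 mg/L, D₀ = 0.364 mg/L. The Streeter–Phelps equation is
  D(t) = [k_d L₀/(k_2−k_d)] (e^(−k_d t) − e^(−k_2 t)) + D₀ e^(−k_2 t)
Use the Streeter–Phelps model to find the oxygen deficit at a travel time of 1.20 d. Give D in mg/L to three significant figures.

k_d L₀/(k_2−k_d) = 0.336×45.2/(1.02−0.336) = 15.19/0.6840 = 22.20 mg/L.
e^(−k_d t) = e^(−0.336×1.200) = 0.6682; e^(−k_2 t) = e^(−1.02×1.200) = 0.2941.
D = 22.20 × (0.6682 − 0.2941) + 0.364 × 0.2941 = 8.307 + 0.1070 = 8.414 mg/L.

D ≈ 8.41 mg/L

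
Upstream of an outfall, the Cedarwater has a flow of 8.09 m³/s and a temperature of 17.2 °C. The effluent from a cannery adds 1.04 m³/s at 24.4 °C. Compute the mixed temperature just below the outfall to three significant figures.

Flow-weighted mixing: C = (Q_r C_r + Q_w C_w)/(Q_r + Q_w)
= (8.09×17.2 + 1.04×24.4)/(8.09 + 1.04) = 164.5/9.130 = 18.02 °C.

18.0 °C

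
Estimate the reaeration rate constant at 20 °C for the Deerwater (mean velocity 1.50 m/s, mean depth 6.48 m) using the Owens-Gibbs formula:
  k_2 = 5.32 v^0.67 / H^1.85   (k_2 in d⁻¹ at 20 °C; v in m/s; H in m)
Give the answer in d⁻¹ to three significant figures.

k_2 ≈ 0.220 d⁻¹

k_2 = 5.32 × 1.50^0.67 / 6.48^1.85 = 5.32 × 1.312 / 31.73 = 0.2200 d⁻¹.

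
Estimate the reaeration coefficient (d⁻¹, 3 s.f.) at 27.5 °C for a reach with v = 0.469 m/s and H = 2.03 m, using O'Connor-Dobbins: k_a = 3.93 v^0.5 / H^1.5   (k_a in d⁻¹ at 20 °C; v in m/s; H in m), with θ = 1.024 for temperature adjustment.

k_a ≈ 1.11 d⁻¹

k_a(20) = 3.93 × 0.469^0.5 / 2.03^1.5 = 3.93 × 0.6848 / 2.892 = 0.9305 d⁻¹.
k_a(27.5) = 0.9305 × 1.024^(27.5−20) = 0.9305 × 1.195 = 1.112 d⁻¹.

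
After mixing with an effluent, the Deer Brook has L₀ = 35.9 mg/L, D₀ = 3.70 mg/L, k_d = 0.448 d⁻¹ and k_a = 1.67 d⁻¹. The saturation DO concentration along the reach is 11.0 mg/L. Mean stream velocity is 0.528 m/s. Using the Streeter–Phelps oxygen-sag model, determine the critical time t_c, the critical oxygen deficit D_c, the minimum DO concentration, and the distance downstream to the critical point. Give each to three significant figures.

With k_a/k_d = 3.728 and 1 − D₀(k_a−k_d)/(k_d L₀) = 0.7189,
t_c = ln(3.728 × 0.7189) / (1.67 − 0.448) = ln(2.680) / 1.222 = 0.9857/1.222 = 0.8066 d.
D_c = (k_d/k_a) L₀ e^(−k_d t_c) = (0.448/1.67) × 35.9 × e^(−0.448×0.8066) = 0.2683 × 35.9 × 0.6967 = 6.710 mg/L.
Minimum DO = C_s − D_c = 11.0 − 6.710 = 4.290 mg/L.
x_c = v t_c = 0.528 m/s × 0.8066 d × 86400 s/d = 36800 m ≈ 36.8 km.

t_c ≈ 0.807 d; D_c ≈ 6.71 mg/L; min DO ≈ 4.29 mg/L; x_c ≈ 36.8 km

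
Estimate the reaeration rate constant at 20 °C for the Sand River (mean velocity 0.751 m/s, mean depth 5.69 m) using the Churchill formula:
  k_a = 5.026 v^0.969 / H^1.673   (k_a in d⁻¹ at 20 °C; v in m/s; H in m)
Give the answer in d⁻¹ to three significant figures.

k_a ≈ 0.208 d⁻¹

k_a = 5.026 × 0.751^0.969 / 5.69^1.673 = 5.026 × 0.7577 / 18.34 = 0.2077 d⁻¹.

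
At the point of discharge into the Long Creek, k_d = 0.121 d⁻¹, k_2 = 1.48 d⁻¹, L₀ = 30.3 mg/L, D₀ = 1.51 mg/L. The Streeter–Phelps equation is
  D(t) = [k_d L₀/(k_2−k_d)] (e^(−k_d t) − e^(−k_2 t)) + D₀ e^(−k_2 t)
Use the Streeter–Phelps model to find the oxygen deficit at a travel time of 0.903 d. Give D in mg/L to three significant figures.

D ≈ 2.11 mg/L

k_d L₀/(k_2−k_d) = 0.121×30.3/(1.48−0.121) = 3.666/1.359 = 2.698 mg/L.
e^(−k_d t) = e^(−0.121×0.9030) = 0.8965; e^(−k_2 t) = e^(−1.48×0.9030) = 0.2628.
D = 2.698 × (0.8965 − 0.2628) + 1.51 × 0.2628 = 1.710 + 0.3968 = 2.106 mg/L.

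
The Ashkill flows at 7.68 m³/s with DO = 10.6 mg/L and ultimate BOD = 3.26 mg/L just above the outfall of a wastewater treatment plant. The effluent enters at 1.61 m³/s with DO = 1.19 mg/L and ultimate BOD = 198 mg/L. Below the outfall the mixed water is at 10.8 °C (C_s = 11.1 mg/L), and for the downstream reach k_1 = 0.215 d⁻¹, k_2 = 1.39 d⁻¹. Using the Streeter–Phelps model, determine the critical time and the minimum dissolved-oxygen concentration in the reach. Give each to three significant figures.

Mixed DO = (7.68×10.6 + 1.61×1.19)/(7.68+1.61) = 83.32/9.290 = 8.969 mg/L.
Mixed L₀ = (7.68×3.26 + 1.61×198)/(9.290) = 343.8/9.290 = 37.01 mg/L.
Initial deficit D₀ = C_s − DO₀ = 11.1 − 8.969 = 2.131 mg/L.
t_c = (1/1.175) ln[(1.39/0.215)(1 − 2.131×1.175/(0.215×37.01))] = 0.8511 × ln(4.431) = 1.267 d.
D_c = (0.215/1.39) × 37.01 × e^(−0.215×1.267) = 0.1547 × 37.01 × 0.7616 = 4.360 mg/L.
Minimum DO = 11.1 − 4.360 = 6.740 mg/L.

t_c ≈ 1.27 d; minimum DO ≈ 6.74 mg/L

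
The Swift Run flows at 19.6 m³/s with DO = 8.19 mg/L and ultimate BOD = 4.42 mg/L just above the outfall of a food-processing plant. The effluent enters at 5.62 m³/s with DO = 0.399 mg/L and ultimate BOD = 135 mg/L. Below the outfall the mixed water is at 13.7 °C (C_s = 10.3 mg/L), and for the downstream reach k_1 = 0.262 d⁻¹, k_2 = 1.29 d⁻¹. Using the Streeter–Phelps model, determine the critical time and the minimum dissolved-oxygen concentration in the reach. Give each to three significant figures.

Mixed DO = (19.6×8.19 + 5.62×0.399)/(19.6+5.62) = 162.8/25.22 = 6.454 mg/L.
Mixed L₀ = (19.6×4.42 + 5.62×135)/(25.22) = 845.3/25.22 = 33.52 mg/L.
Initial deficit D₀ = C_s − DO₀ = 10.3 − 6.454 = 3.846 mg/L.
t_c = (1/1.028) ln[(1.29/0.262)(1 − 3.846×1.028/(0.262×33.52))] = 0.9728 × ln(2.707) = 0.9687 d.
D_c = (0.262/1.29) × 33.52 × e^(−0.262×0.9687) = 0.2031 × 33.52 × 0.7759 = 5.282 mg/L.
Minimum DO = 10.3 − 5.282 = 5.018 mg/L.

t_c ≈ 0.969 d; minimum DO ≈ 5.02 mg/L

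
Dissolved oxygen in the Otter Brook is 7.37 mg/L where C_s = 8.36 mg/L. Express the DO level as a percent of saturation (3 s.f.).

88.2 % saturation

% saturation = C/C_s × 100 = 7.37/8.36 × 100 = 88.2 %.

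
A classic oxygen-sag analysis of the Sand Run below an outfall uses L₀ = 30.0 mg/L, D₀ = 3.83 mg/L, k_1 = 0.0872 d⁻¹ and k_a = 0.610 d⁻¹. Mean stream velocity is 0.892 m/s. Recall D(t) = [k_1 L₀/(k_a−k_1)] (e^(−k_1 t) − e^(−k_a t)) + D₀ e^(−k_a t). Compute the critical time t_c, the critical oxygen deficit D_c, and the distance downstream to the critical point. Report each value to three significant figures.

t_c ≈ 0.947 d; D_c ≈ 3.95 mg/L; x_c ≈ 73.0 km

t_c = [1/(k_a−k_1)] ln[(k_a/k_1)(1 − D₀(k_a−k_1)/(k_1 L₀))]
= [1/(0.610−0.0872)] ln[(0.610/0.0872)(1 − 3.83×0.5228/(0.0872×30.0))]
= (1/0.5228) ln[6.995 × 0.2346] = 1.913 × ln(1.641) = 1.913 × 0.4953 = 0.9474 d.
D_c = (k_1/k_a) L₀ e^(−k_1 t_c) = (0.0872/0.610) × 30.0 × e^(−0.0872×0.9474) = 0.1430 × 30.0 × 0.9207 = 3.948 mg/L.
x_c = v t_c = 0.892 m/s × 0.9474 d × 86400 s/d = 73020 m ≈ 73.0 km.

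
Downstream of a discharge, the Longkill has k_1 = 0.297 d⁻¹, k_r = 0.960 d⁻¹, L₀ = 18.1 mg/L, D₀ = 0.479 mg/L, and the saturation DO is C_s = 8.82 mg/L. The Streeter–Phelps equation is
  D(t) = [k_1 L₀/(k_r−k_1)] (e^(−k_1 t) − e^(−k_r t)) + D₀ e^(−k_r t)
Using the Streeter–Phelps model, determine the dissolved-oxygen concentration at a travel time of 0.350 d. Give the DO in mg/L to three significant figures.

k_1 L₀/(k_r−k_1) = 0.297×18.1/(0.960−0.297) = 5.376/0.6630 = 8.108 mg/L.
e^(−k_1 t) = e^(−0.297×0.3500) = 0.9013; e^(−k_r t) = e^(−0.960×0.3500) = 0.7146.
D = 8.108 × (0.9013 − 0.7146) + 0.479 × 0.7146 = 1.513 + 0.3423 = 1.856 mg/L.
DO = C_s − D = 8.82 − 1.856 = 6.964 mg/L.

DO ≈ 6.96 mg/L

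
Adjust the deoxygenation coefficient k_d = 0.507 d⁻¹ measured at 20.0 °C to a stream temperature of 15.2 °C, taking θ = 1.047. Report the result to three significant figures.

k_d(T₂) = k_d(T₁) · θ^(T₂−T₁) = 0.507 × 1.047^(15.2−20.0)
= 0.507 × 1.047^-4.80 = 0.507 × 0.8022 = 0.4067 d⁻¹.

k_d ≈ 0.407 d⁻¹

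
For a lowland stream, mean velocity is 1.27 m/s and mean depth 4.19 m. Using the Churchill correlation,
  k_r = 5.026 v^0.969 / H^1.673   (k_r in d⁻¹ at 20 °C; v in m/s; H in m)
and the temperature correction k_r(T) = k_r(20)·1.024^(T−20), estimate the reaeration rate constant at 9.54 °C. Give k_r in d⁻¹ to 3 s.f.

k_r ≈ 0.450 d⁻¹

k_r(20) = 5.026 × 1.27^0.969 / 4.19^1.673 = 5.026 × 1.261 / 10.99 = 0.5766 d⁻¹.
k_r(9.54) = 0.5766 × 1.024^(9.54−20) = 0.5766 × 0.7803 = 0.4499 d⁻¹.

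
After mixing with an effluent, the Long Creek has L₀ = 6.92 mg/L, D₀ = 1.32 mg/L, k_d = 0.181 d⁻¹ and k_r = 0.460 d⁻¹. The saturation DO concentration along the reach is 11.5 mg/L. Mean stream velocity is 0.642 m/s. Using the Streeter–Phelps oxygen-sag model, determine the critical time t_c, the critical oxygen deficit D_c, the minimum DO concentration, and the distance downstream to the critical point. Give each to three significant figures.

t_c ≈ 2.10 d; D_c ≈ 1.86 mg/L; min DO ≈ 9.64 mg/L; x_c ≈ 116 km

With k_r/k_d = 2.541 and 1 − D₀(k_r−k_d)/(k_d L₀) = 0.7060,
t_c = ln(2.541 × 0.7060) / (0.460 − 0.181) = ln(1.794) / 0.2790 = 0.5845/0.2790 = 2.095 d.
L(t_c) = L₀ e^(−k_d t_c) = 6.92 × 0.6844 = 4.736 mg/L, and at the critical point k_r D_c = k_d L, so D_c = (0.181/0.460) × 4.736 = 1.864 mg/L.
Minimum DO = C_s − D_c = 11.5 − 1.864 = 9.636 mg/L.
x_c = v t_c = 0.642 m/s × 2.095 d × 86400 s/d = 116200 m ≈ 116 km.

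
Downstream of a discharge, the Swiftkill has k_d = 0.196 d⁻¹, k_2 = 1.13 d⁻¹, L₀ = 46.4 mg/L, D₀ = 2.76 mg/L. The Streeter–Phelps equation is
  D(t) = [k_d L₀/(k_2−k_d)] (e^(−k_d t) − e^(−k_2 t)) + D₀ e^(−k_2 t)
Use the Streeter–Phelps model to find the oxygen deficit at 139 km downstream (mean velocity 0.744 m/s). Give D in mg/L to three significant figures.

Travel time t = x/v = 139 km / (0.744 m/s) = 139000 m / 0.744 m/s = 186800 s = 2.162 d.
k_d L₀/(k_2−k_d) = 0.196×46.4/(1.13−0.196) = 9.094/0.9340 = 9.737 mg/L.
e^(−k_d t) = e^(−0.196×2.162) = 0.6545; e^(−k_2 t) = e^(−1.13×2.162) = 0.08686.
D = 9.737 × (0.6545 − 0.08686) + 2.76 × 0.08686 = 5.528 + 0.2397 = 5.767 mg/L.

D ≈ 5.77 mg/L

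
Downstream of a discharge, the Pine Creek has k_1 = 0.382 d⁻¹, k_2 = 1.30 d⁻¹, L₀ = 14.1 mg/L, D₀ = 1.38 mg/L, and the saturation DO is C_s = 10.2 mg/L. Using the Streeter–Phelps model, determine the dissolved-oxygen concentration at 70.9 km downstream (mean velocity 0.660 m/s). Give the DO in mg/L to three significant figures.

DO ≈ 7.44 mg/L

Travel time t = x/v = 70.9 km / (0.660 m/s) = 70900 m / 0.660 m/s = 107400 s = 1.243 d.
k_1 L₀/(k_2−k_1) = 0.382×14.1/(1.30−0.382) = 5.386/0.9180 = 5.867 mg/L.
e^(−k_1 t) = e^(−0.382×1.243) = 0.6219; e^(−k_2 t) = e^(−1.30×1.243) = 0.1986.
D = 5.867 × (0.6219 − 0.1986) + 1.38 × 0.1986 = 2.484 + 0.2741 = 2.758 mg/L.
DO = C_s − D = 10.2 − 2.758 = 7.442 mg/L.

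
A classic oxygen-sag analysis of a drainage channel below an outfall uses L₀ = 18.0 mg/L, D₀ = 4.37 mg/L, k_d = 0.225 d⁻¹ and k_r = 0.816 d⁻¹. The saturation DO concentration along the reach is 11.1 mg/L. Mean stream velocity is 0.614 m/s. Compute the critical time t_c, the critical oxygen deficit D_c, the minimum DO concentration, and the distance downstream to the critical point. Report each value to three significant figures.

t_c ≈ 0.462 d; D_c ≈ 4.47 mg/L; min DO ≈ 6.63 mg/L; x_c ≈ 24.5 km

With k_r/k_d = 3.627 and 1 − D₀(k_r−k_d)/(k_d L₀) = 0.3623,
t_c = ln(3.627 × 0.3623) / (0.816 − 0.225) = ln(1.314) / 0.5910 = 0.2730/0.5910 = 0.4620 d.
D_c = (k_d/k_r) L₀ e^(−k_d t_c) = (0.225/0.816) × 18.0 × e^(−0.225×0.4620) = 0.2757 × 18.0 × 0.9013 = 4.473 mg/L.
Minimum DO = C_s − D_c = 11.1 − 4.473 = 6.627 mg/L.
x_c = v t_c = 0.614 m/s × 0.4620 d × 86400 s/d = 24510 m ≈ 24.5 km.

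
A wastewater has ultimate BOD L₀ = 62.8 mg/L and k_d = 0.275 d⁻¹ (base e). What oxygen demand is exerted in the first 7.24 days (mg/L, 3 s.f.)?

y ≈ 54.2 mg/L

y_t = L₀(1 − e^(−k_d t)) = 62.8 × (1 − e^(−0.275×7.24))
= 62.8 × (1 − 0.1366) = 62.8 × 0.8634 = 54.22 mg/L.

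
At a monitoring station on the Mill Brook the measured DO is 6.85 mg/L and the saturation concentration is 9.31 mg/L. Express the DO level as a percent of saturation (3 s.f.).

73.6 % saturation

% saturation = C/C_s × 100 = 6.85/9.31 × 100 = 73.6 %.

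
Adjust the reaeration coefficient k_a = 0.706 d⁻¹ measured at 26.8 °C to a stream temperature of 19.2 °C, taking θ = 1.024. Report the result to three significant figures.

k_a ≈ 0.590 d⁻¹

k_a(T₂) = k_a(T₁) · θ^(T₂−T₁) = 0.706 × 1.024^(19.2−26.8)
= 0.706 × 1.024^-7.60 = 0.706 × 0.8351 = 0.5896 d⁻¹.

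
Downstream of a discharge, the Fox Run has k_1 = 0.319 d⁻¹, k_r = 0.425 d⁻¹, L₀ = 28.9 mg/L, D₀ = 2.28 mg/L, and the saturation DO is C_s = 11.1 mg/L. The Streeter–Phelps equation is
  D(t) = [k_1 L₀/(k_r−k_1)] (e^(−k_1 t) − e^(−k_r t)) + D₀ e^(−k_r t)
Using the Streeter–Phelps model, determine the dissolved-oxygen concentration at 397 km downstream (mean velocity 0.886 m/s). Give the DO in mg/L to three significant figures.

Travel time t = x/v = 397 km / (0.886 m/s) = 397000 m / 0.886 m/s = 448100 s = 5.186 d.
k_1 L₀/(k_r−k_1) = 0.319×28.9/(0.425−0.319) = 9.219/0.1060 = 86.97 mg/L.
e^(−k_1 t) = e^(−0.319×5.186) = 0.1912; e^(−k_r t) = e^(−0.425×5.186) = 0.1103.
D = 86.97 × (0.1912 − 0.1103) + 2.28 × 0.1103 = 7.033 + 0.2516 = 7.284 mg/L.
DO = C_s − D = 11.1 − 7.284 = 3.816 mg/L.

DO ≈ 3.82 mg/L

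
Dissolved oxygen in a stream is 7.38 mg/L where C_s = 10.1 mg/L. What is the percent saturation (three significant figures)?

% saturation = C/C_s × 100 = 7.38/10.1 × 100 = 73.1 %.

73.1 % saturation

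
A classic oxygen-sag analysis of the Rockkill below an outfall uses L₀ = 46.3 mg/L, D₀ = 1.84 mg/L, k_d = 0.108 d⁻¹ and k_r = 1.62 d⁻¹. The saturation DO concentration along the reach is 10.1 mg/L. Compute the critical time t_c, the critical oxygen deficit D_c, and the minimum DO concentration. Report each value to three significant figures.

At the critical point dD/dt = 0, so k_d L₀ e^(−k_d t) = k_r D. Substituting D(t) from the Streeter–Phelps equation and solving for t gives
t_c = ln[(k_r/k_d)(1 − D₀(k_r−k_d)/(k_d L₀))] / (k_r−k_d).
Here k_r−k_d = 1.512 d⁻¹ and 1 − D₀(k_r−k_d)/(k_d L₀) = 1 − 1.84×1.512/(0.108×46.3) = 0.4436, so
t_c = ln(15.00 × 0.4436) / 1.512 = 1.895 / 1.512 = 1.253 d.
D_c = (k_d/k_r) L₀ e^(−k_d t_c) = (0.108/1.62) × 46.3 × e^(−0.108×1.253) = 0.06667 × 46.3 × 0.8734 = 2.696 mg/L.
Minimum DO = C_s − D_c = 10.1 − 2.696 = 7.404 mg/L.

t_c ≈ 1.25 d; D_c ≈ 2.70 mg/L; min DO ≈ 7.40 mg/L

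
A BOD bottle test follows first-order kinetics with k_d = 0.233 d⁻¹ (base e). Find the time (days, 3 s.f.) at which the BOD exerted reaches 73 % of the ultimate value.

y/L₀ = 1 − e^(−k_d t) = 0.73 ⇒ e^(−k_d t) = 0.270
t = −ln(0.270) / 0.233 = 1.309 / 0.233 = 5.619 d.

t ≈ 5.62 d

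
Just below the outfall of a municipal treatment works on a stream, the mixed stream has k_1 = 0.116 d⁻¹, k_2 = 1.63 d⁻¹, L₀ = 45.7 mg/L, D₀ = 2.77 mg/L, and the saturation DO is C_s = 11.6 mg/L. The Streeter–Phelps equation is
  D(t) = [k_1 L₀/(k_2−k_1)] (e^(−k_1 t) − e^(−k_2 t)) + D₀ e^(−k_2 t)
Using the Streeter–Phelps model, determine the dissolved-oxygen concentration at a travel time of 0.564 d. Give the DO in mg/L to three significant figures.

DO ≈ 8.61 mg/L

k_1 L₀/(k_2−k_1) = 0.116×45.7/(1.63−0.116) = 5.301/1.514 = 3.501 mg/L.
e^(−k_1 t) = e^(−0.116×0.5640) = 0.9367; e^(−k_2 t) = e^(−1.63×0.5640) = 0.3988.
D = 3.501 × (0.9367 − 0.3988) + 2.77 × 0.3988 = 1.883 + 1.105 = 2.988 mg/L.
DO = C_s − D = 11.6 − 2.988 = 8.612 mg/L.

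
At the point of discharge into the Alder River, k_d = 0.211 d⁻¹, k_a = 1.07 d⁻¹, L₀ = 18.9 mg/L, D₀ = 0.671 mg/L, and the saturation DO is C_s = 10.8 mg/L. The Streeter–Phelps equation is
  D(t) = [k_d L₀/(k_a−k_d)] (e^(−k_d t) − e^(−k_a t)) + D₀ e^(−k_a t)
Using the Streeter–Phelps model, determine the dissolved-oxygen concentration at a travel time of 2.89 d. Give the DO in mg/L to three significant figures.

DO ≈ 8.46 mg/L

k_d L₀/(k_a−k_d) = 0.211×18.9/(1.07−0.211) = 3.988/0.8590 = 4.642 mg/L.
e^(−k_d t) = e^(−0.211×2.890) = 0.5435; e^(−k_a t) = e^(−1.07×2.890) = 0.04540.
D = 4.642 × (0.5435 − 0.04540) + 0.671 × 0.04540 = 2.312 + 0.03046 = 2.343 mg/L.
DO = C_s − D = 10.8 − 2.343 = 8.457 mg/L.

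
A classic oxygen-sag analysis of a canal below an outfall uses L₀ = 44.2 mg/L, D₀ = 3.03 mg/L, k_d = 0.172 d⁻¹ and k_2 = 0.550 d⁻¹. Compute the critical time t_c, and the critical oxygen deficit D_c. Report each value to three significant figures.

t_c ≈ 2.64 d; D_c ≈ 8.77 mg/L

With k_2/k_d = 3.198 and 1 − D₀(k_2−k_d)/(k_d L₀) = 0.8493,
t_c = ln(3.198 × 0.8493) / (0.550 − 0.172) = ln(2.716) / 0.3780 = 0.9991/0.3780 = 2.643 d.
L(t_c) = L₀ e^(−k_d t_c) = 44.2 × 0.6347 = 28.05 mg/L, and at the critical point k_2 D_c = k_d L, so D_c = (0.172/0.550) × 28.05 = 8.773 mg/L.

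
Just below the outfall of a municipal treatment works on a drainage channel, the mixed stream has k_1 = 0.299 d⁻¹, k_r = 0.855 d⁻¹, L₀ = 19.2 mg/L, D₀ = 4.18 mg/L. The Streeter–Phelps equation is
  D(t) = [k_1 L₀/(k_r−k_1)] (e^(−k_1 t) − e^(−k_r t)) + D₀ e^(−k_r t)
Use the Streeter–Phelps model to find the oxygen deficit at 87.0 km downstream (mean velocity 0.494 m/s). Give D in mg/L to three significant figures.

D ≈ 4.54 mg/L

Travel time t = x/v = 87.0 km / (0.494 m/s) = 87000 m / 0.494 m/s = 176100 s = 2.038 d.
k_1 L₀/(k_r−k_1) = 0.299×19.2/(0.855−0.299) = 5.741/0.5560 = 10.33 mg/L.
e^(−k_1 t) = e^(−0.299×2.038) = 0.5436; e^(−k_r t) = e^(−0.855×2.038) = 0.1750.
D = 10.33 × (0.5436 − 0.1750) + 4.18 × 0.1750 = 3.806 + 0.7316 = 4.538 mg/L.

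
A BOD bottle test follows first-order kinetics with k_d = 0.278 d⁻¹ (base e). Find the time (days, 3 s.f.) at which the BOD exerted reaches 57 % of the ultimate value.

y/L₀ = 1 − e^(−k_d t) = 0.57 ⇒ e^(−k_d t) = 0.430
t = −ln(0.430) / 0.278 = 0.8440 / 0.278 = 3.036 d.

t ≈ 3.04 d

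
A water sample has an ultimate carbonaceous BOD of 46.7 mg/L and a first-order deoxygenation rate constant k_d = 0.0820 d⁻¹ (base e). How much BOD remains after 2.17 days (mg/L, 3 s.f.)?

L_t = L₀ e^(−k_d t) = 46.7 × e^(−0.0820×2.17) = 46.7 × 0.8370 = 39.09 mg/L.

L ≈ 39.1 mg/L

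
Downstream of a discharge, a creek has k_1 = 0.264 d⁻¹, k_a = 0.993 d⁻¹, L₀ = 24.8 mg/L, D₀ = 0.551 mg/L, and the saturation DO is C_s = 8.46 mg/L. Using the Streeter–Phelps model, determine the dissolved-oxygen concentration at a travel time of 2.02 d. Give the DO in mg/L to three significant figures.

k_1 L₀/(k_a−k_1) = 0.264×24.8/(0.993−0.264) = 6.547/0.7290 = 8.981 mg/L.
e^(−k_1 t) = e^(−0.264×2.020) = 0.5867; e^(−k_a t) = e^(−0.993×2.020) = 0.1345.
D = 8.981 × (0.5867 − 0.1345) + 0.551 × 0.1345 = 4.061 + 0.07413 = 4.135 mg/L.
DO = C_s − D = 8.46 − 4.135 = 4.325 mg/L.

DO ≈ 4.33 mg/L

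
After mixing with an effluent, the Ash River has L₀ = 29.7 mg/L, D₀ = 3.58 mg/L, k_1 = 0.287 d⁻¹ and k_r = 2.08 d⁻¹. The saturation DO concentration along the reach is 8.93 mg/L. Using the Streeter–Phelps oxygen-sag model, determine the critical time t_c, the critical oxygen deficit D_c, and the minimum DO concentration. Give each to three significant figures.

At the critical point dD/dt = 0, so k_1 L₀ e^(−k_1 t) = k_r D. Substituting D(t) from the Streeter–Phelps equation and solving for t gives
t_c = ln[(k_r/k_1)(1 − D₀(k_r−k_1)/(k_1 L₀))] / (k_r−k_1).
Here k_r−k_1 = 1.793 d⁻¹ and 1 − D₀(k_r−k_1)/(k_1 L₀) = 1 − 3.58×1.793/(0.287×29.7) = 0.2469, so
t_c = ln(7.247 × 0.2469) / 1.793 = 0.5821 / 1.793 = 0.3246 d.
D_c = (k_1/k_r) L₀ e^(−k_1 t_c) = (0.287/2.08) × 29.7 × e^(−0.287×0.3246) = 0.1380 × 29.7 × 0.9110 = 3.733 mg/L.
Minimum DO = C_s − D_c = 8.93 − 3.733 = 5.197 mg/L.

t_c ≈ 0.325 d; D_c ≈ 3.73 mg/L; min DO ≈ 5.20 mg/L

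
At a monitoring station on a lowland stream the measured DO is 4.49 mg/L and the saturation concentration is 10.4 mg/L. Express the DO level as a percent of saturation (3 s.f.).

43.2 % saturation

% saturation = C/C_s × 100 = 4.49/10.4 × 100 = 43.2 %.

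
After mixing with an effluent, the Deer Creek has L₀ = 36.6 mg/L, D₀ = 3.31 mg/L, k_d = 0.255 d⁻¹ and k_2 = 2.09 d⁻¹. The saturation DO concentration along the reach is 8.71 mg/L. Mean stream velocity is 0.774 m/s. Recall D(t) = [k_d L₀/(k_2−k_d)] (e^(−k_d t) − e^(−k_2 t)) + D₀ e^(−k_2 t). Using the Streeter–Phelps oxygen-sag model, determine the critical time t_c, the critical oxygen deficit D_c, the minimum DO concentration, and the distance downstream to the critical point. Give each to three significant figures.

At the critical point dD/dt = 0, so k_d L₀ e^(−k_d t) = k_2 D. Substituting D(t) from the Streeter–Phelps equation and solving for t gives
t_c = ln[(k_2/k_d)(1 − D₀(k_2−k_d)/(k_d L₀))] / (k_2−k_d).
Here k_2−k_d = 1.835 d⁻¹ and 1 − D₀(k_2−k_d)/(k_d L₀) = 1 − 3.31×1.835/(0.255×36.6) = 0.3492, so
t_c = ln(8.196 × 0.3492) / 1.835 = 1.052 / 1.835 = 0.5731 d.
D_c = (k_d/k_2) L₀ e^(−k_d t_c) = (0.255/2.09) × 36.6 × e^(−0.255×0.5731) = 0.1220 × 36.6 × 0.8640 = 3.858 mg/L.
Minimum DO = C_s − D_c = 8.71 − 3.858 = 4.852 mg/L.
x_c = v t_c = 0.774 m/s × 0.5731 d × 86400 s/d = 38320 m ≈ 38.3 km.

t_c ≈ 0.573 d; D_c ≈ 3.86 mg/L; min DO ≈ 4.85 mg/L; x_c ≈ 38.3 km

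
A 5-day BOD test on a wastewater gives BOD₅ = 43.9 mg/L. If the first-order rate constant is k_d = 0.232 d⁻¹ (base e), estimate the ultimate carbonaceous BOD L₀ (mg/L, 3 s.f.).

L₀ ≈ 63.9 mg/L

BOD₅ = L₀(1 − e^(−5k_d)) ⇒ L₀ = BOD₅ / (1 − e^(−5×0.232))
= 43.9 / (1 − 0.3135) = 43.9 / 0.6865 = 63.95 mg/L.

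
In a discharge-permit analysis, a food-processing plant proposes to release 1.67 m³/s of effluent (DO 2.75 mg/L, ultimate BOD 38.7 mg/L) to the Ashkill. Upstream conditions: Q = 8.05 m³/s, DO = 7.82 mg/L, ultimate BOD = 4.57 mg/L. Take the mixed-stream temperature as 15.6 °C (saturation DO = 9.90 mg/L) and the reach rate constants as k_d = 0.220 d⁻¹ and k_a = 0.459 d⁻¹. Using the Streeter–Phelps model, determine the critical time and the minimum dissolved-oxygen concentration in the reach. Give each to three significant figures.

t_c ≈ 1.54 d; minimum DO ≈ 6.34 mg/L

Mixed DO = (8.05×7.82 + 1.67×2.75)/(8.05+1.67) = 67.54/9.720 = 6.949 mg/L.
Mixed L₀ = (8.05×4.57 + 1.67×38.7)/(9.720) = 101.4/9.720 = 10.43 mg/L.
Initial deficit D₀ = C_s − DO₀ = 9.90 − 6.949 = 2.951 mg/L.
t_c = (1/0.2390) ln[(0.459/0.220)(1 − 2.951×0.2390/(0.220×10.43))] = 4.184 × ln(1.445) = 1.541 d.
D_c = (0.220/0.459) × 10.43 × e^(−0.220×1.541) = 0.4793 × 10.43 × 0.7125 = 3.563 mg/L.
Minimum DO = 9.90 − 3.563 = 6.337 mg/L.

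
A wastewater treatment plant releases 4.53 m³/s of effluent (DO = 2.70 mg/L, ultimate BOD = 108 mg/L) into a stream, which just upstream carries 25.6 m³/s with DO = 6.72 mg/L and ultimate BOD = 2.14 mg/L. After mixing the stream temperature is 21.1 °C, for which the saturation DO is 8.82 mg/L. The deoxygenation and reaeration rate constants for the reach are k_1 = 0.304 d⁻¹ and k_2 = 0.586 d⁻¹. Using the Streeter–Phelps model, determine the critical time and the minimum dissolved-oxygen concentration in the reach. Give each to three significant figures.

t_c ≈ 1.80 d; minimum DO ≈ 3.40 mg/L

Mixed DO = (25.6×6.72 + 4.53×2.70)/(25.6+4.53) = 184.3/30.13 = 6.116 mg/L.
Mixed L₀ = (25.6×2.14 + 4.53×108)/(30.13) = 544.0/30.13 = 18.06 mg/L.
Initial deficit D₀ = C_s − DO₀ = 8.82 − 6.116 = 2.704 mg/L.
t_c = (1/0.2820) ln[(0.586/0.304)(1 − 2.704×0.2820/(0.304×18.06))] = 3.546 × ln(1.660) = 1.797 d.
D_c = (0.304/0.586) × 18.06 × e^(−0.304×1.797) = 0.5188 × 18.06 × 0.5791 = 5.425 mg/L.
Minimum DO = 8.82 − 5.425 = 3.395 mg/L.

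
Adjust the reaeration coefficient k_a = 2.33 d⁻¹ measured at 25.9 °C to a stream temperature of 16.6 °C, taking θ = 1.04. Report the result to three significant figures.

k_a(T₂) = k_a(T₁) · θ^(T₂−T₁) = 2.33 × 1.04^(16.6−25.9)
= 2.33 × 1.04^-9.30 = 2.33 × 0.6944 = 1.618 d⁻¹.

k_a ≈ 1.62 d⁻¹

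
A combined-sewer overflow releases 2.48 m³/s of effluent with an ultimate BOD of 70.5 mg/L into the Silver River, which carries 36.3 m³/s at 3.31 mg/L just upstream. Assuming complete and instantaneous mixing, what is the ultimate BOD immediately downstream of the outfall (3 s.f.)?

7.61 mg/L

Flow-weighted mixing: C = (Q_r C_r + Q_w C_w)/(Q_r + Q_w)
= (36.3×3.31 + 2.48×70.5)/(36.3 + 2.48) = 295.0/38.78 = 7.607 mg/L.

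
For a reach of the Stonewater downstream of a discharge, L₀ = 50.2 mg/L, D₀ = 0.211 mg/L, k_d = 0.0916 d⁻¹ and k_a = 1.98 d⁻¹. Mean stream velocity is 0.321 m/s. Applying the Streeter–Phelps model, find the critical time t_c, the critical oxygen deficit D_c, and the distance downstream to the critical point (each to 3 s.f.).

At the critical point dD/dt = 0, so k_d L₀ e^(−k_d t) = k_a D. Substituting D(t) from the Streeter–Phelps equation and solving for t gives
t_c = ln[(k_a/k_d)(1 − D₀(k_a−k_d)/(k_d L₀))] / (k_a−k_d).
Here k_a−k_d = 1.888 d⁻¹ and 1 − D₀(k_a−k_d)/(k_d L₀) = 1 − 0.211×1.888/(0.0916×50.2) = 0.9133, so
t_c = ln(21.62 × 0.9133) / 1.888 = 2.983 / 1.888 = 1.580 d.
D_c = (k_d/k_a) L₀ e^(−k_d t_c) = (0.0916/1.98) × 50.2 × e^(−0.0916×1.580) = 0.04626 × 50.2 × 0.8653 = 2.010 mg/L.
x_c = v t_c = 0.321 m/s × 1.580 d × 86400 s/d = 43810 m ≈ 43.8 km.

t_c ≈ 1.58 d; D_c ≈ 2.01 mg/L; x_c ≈ 43.8 km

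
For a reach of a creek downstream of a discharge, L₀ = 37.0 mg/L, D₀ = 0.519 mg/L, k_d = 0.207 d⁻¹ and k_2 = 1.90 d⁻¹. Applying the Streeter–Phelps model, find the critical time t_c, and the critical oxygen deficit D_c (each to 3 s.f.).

t_c = [1/(k_2−k_d)] ln[(k_2/k_d)(1 − D₀(k_2−k_d)/(k_d L₀))]
= [1/(1.90−0.207)] ln[(1.90/0.207)(1 − 0.519×1.693/(0.207×37.0))]
= (1/1.693) ln[9.179 × 0.8853] = 0.5907 × ln(8.126) = 0.5907 × 2.095 = 1.237 d.
D_c = (k_d/k_2) L₀ e^(−k_d t_c) = (0.207/1.90) × 37.0 × e^(−0.207×1.237) = 0.1089 × 37.0 × 0.7740 = 3.120 mg/L.

t_c ≈ 1.24 d; D_c ≈ 3.12 mg/L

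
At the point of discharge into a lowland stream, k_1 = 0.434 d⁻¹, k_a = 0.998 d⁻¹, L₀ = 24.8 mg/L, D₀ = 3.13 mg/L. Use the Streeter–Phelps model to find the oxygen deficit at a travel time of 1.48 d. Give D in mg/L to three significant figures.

D ≈ 6.40 mg/L

k_1 L₀/(k_a−k_1) = 0.434×24.8/(0.998−0.434) = 10.76/0.5640 = 19.08 mg/L.
e^(−k_1 t) = e^(−0.434×1.480) = 0.5261; e^(−k_a t) = e^(−0.998×1.480) = 0.2283.
D = 19.08 × (0.5261 − 0.2283) + 3.13 × 0.2283 = 5.682 + 0.7146 = 6.397 mg/L.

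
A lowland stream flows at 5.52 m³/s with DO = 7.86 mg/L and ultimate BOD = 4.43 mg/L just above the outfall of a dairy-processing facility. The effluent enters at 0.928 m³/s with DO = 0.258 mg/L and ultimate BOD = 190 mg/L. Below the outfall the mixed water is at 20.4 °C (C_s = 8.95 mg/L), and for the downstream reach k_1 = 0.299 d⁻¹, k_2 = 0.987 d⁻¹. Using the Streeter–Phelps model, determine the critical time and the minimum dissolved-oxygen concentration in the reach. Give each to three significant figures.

Mixed DO = (5.52×7.86 + 0.928×0.258)/(5.52+0.928) = 43.63/6.448 = 6.766 mg/L.
Mixed L₀ = (5.52×4.43 + 0.928×190)/(6.448) = 200.8/6.448 = 31.14 mg/L.
Initial deficit D₀ = C_s − DO₀ = 8.95 − 6.766 = 2.184 mg/L.
t_c = (1/0.6880) ln[(0.987/0.299)(1 − 2.184×0.6880/(0.299×31.14))] = 1.453 × ln(2.768) = 1.480 d.
D_c = (0.299/0.987) × 31.14 × e^(−0.299×1.480) = 0.3029 × 31.14 × 0.6424 = 6.060 mg/L.
Minimum DO = 8.95 − 6.060 = 2.890 mg/L.

t_c ≈ 1.48 d; minimum DO ≈ 2.89 mg/L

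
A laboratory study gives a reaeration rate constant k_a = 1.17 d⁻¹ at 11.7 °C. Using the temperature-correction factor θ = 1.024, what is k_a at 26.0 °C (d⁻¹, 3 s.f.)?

k_a ≈ 1.64 d⁻¹

k_a(T₂) = k_a(T₁) · θ^(T₂−T₁) = 1.17 × 1.024^(26.0−11.7)
= 1.17 × 1.024^14.3 = 1.17 × 1.404 = 1.642 d⁻¹.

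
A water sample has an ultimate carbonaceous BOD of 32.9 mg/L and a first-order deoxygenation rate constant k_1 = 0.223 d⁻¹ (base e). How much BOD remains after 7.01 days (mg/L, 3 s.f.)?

L ≈ 6.89 mg/L

L_t = L₀ e^(−k_1 t) = 32.9 × e^(−0.223×7.01) = 32.9 × 0.2095 = 6.891 mg/L.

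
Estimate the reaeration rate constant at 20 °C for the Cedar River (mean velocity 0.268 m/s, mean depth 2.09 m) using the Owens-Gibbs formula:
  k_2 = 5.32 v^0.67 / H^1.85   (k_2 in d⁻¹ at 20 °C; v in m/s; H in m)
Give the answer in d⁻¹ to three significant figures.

k_2 = 5.32 × 0.268^0.67 / 2.09^1.85 = 5.32 × 0.4139 / 3.911 = 0.5630 d⁻¹.

k_2 ≈ 0.563 d⁻¹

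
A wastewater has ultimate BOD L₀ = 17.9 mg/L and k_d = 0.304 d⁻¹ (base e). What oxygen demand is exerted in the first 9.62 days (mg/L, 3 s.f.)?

y_t = L₀(1 − e^(−k_d t)) = 17.9 × (1 − e^(−0.304×9.62))
= 17.9 × (1 − 0.05369) = 17.9 × 0.9463 = 16.94 mg/L.

y ≈ 16.9 mg/L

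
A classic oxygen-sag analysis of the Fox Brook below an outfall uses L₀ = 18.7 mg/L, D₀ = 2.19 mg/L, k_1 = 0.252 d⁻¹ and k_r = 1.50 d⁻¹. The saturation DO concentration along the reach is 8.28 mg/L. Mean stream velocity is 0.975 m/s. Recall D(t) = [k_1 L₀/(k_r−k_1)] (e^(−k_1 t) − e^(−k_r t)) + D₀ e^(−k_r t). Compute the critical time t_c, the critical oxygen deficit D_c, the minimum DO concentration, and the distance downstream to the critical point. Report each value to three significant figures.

t_c ≈ 0.734 d; D_c ≈ 2.61 mg/L; min DO ≈ 5.67 mg/L; x_c ≈ 61.9 km

With k_r/k_1 = 5.952 and 1 − D₀(k_r−k_1)/(k_1 L₀) = 0.4200,
t_c = ln(5.952 × 0.4200) / (1.50 − 0.252) = ln(2.500) / 1.248 = 0.9163/1.248 = 0.7342 d.
L(t_c) = L₀ e^(−k_1 t_c) = 18.7 × 0.8311 = 15.54 mg/L, and at the critical point k_r D_c = k_1 L, so D_c = (0.252/1.50) × 15.54 = 2.611 mg/L.
Minimum DO = C_s − D_c = 8.28 − 2.611 = 5.669 mg/L.
x_c = v t_c = 0.975 m/s × 0.7342 d × 86400 s/d = 61850 m ≈ 61.9 km.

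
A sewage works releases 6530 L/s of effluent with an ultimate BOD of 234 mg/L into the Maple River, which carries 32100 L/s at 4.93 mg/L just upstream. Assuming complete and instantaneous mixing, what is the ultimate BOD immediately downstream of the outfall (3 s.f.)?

Flow-weighted mixing: C = (Q_r C_r + Q_w C_w)/(Q_r + Q_w)
= (32100×4.93 + 6530×234)/(32100 + 6530) = 1.686×10^6/38630 = 43.65 mg/L.

43.7 mg/L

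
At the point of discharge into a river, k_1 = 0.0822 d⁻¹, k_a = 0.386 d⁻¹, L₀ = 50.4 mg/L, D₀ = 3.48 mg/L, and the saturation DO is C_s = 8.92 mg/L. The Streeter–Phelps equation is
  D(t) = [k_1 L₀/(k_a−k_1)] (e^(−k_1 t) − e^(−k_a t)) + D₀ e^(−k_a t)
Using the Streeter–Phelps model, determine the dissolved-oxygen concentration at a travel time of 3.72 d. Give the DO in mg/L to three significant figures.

DO ≈ 1.29 mg/L

k_1 L₀/(k_a−k_1) = 0.0822×50.4/(0.386−0.0822) = 4.143/0.3038 = 13.64 mg/L.
e^(−k_1 t) = e^(−0.0822×3.720) = 0.7365; e^(−k_a t) = e^(−0.386×3.720) = 0.2379.
D = 13.64 × (0.7365 − 0.2379) + 3.48 × 0.2379 = 6.800 + 0.8279 = 7.628 mg/L.
DO = C_s − D = 8.92 − 7.628 = 1.292 mg/L.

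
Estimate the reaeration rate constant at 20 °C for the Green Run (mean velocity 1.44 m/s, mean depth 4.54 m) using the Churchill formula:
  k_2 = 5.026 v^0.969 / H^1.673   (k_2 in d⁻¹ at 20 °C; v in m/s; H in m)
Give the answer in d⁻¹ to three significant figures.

k_2 = 5.026 × 1.44^0.969 / 4.54^1.673 = 5.026 × 1.424 / 12.57 = 0.5694 d⁻¹.

k_2 ≈ 0.569 d⁻¹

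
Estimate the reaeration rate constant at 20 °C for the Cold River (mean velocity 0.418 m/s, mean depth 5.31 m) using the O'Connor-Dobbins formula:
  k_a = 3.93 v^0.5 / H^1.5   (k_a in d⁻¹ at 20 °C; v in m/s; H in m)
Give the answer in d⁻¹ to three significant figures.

k_a ≈ 0.208 d⁻¹

k_a = 3.93 × 0.418^0.5 / 5.31^1.5 = 3.93 × 0.6465 / 12.24 = 0.2077 d⁻¹.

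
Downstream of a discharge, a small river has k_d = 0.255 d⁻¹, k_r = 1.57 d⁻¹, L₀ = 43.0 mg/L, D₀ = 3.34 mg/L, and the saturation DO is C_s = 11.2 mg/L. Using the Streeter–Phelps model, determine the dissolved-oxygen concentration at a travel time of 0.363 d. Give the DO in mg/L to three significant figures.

k_d L₀/(k_r−k_d) = 0.255×43.0/(1.57−0.255) = 10.96/1.315 = 8.338 mg/L.
e^(−k_d t) = e^(−0.255×0.3630) = 0.9116; e^(−k_r t) = e^(−1.57×0.3630) = 0.5656.
D = 8.338 × (0.9116 − 0.5656) + 3.34 × 0.5656 = 2.885 + 1.889 = 4.774 mg/L.
DO = C_s − D = 11.2 − 4.774 = 6.426 mg/L.

DO ≈ 6.43 mg/L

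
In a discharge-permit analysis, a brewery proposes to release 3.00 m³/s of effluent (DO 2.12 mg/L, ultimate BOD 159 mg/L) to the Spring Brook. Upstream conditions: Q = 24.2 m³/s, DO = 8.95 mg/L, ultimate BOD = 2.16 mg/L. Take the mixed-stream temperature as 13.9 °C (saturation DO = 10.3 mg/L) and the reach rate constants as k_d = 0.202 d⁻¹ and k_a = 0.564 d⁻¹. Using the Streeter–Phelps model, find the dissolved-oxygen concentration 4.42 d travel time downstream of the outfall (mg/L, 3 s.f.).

DO ≈ 6.58 mg/L

Mixed DO = (24.2×8.95 + 3.00×2.12)/(24.2+3.00) = 222.9/27.20 = 8.197 mg/L.
Mixed L₀ = (24.2×2.16 + 3.00×159)/(27.20) = 529.3/27.20 = 19.46 mg/L.
Initial deficit D₀ = C_s − DO₀ = 10.3 − 8.197 = 2.103 mg/L.
D(4.42) = [0.202×19.46/(0.564−0.202)](e^(−0.202×4.42) − e^(−0.564×4.42)) + 2.103 e^(−0.564×4.42)
= 10.86 × (0.4095 − 0.08267) + 2.103 × 0.08267 = 3.723 mg/L.
DO = 10.3 − 3.723 = 6.577 mg/L.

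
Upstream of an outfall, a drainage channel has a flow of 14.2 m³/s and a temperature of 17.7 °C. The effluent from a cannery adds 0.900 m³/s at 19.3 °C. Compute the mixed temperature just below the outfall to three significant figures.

Flow-weighted mixing: C = (Q_r C_r + Q_w C_w)/(Q_r + Q_w)
= (14.2×17.7 + 0.900×19.3)/(14.2 + 0.900) = 268.7/15.10 = 17.80 °C.

17.8 °C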